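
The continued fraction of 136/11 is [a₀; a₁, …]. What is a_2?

136 = 12·11 + 4   →  a_0 = 12
11 = 2·4 + 3   →  a_1 = 2
4 = 1·3 + 1   →  a_2 = 1

1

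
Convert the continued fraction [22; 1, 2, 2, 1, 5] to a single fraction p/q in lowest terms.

1294/57

Fold from the inside: start with 5/1.
  1 + 1/5 = 6/5
  2 + 5/6 = 17/6
  2 + 6/17 = 40/17
  1 + 17/40 = 57/40
  22 + 40/57 = 1294/57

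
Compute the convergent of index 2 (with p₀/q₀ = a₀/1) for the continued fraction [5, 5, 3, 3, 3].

83/16

Using pₖ = aₖpₖ₋₁ + pₖ₋₂, qₖ = aₖqₖ₋₁ + qₖ₋₂ (with p₋₁=1, p₋₂=0, q₋₁=0, q₋₂=1):
  k=0: a=5, p=5, q=1
  k=1: a=5, p=26, q=5
  k=2: a=3, p=83, q=16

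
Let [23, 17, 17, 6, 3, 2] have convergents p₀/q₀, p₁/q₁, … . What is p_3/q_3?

Using pₖ = aₖpₖ₋₁ + pₖ₋₂, qₖ = aₖqₖ₋₁ + qₖ₋₂ (with p₋₁=1, p₋₂=0, q₋₁=0, q₋₂=1):
  k=0: a=23, p=23, q=1
  k=1: a=17, p=392, q=17
  k=2: a=17, p=6687, q=290
  k=3: a=6, p=40514, q=1757

40514/1757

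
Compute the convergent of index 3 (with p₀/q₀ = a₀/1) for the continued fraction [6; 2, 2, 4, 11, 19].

141/22

Using pₖ = aₖpₖ₋₁ + pₖ₋₂, qₖ = aₖqₖ₋₁ + qₖ₋₂ (with p₋₁=1, p₋₂=0, q₋₁=0, q₋₂=1):
  k=0: a=6, p=6, q=1
  k=1: a=2, p=13, q=2
  k=2: a=2, p=32, q=5
  k=3: a=4, p=141, q=22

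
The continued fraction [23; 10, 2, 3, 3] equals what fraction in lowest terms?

5543/240

Using pₖ = aₖpₖ₋₁ + pₖ₋₂ and qₖ = aₖqₖ₋₁ + qₖ₋₂:
  k=0: a=23, p=23, q=1
  k=1: a=10, p=231, q=10
  k=2: a=2, p=485, q=21
  k=3: a=3, p=1686, q=73
  k=4: a=3, p=5543, q=240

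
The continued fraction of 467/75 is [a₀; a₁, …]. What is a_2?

2

467 = 6·75 + 17   →  a_0 = 6
75 = 4·17 + 7   →  a_1 = 4
17 = 2·7 + 3   →  a_2 = 2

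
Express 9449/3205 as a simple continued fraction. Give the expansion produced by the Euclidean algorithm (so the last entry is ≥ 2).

[2; 1, 18, 3, 3, 1, 12]

9449 = 2·3205 + 3039
3205 = 1·3039 + 166
3039 = 18·166 + 51
166 = 3·51 + 13
51 = 3·13 + 12
13 = 1·12 + 1
12 = 12·1 + 0  (stop)
So 9449/3205 = [2; 1, 18, 3, 3, 1, 12].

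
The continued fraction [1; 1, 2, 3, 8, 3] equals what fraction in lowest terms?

Using pₖ = aₖpₖ₋₁ + pₖ₋₂ and qₖ = aₖqₖ₋₁ + qₖ₋₂:
  k=0: a=1, p=1, q=1
  k=1: a=1, p=2, q=1
  k=2: a=2, p=5, q=3
  k=3: a=3, p=17, q=10
  k=4: a=8, p=141, q=83
  k=5: a=3, p=440, q=259

440/259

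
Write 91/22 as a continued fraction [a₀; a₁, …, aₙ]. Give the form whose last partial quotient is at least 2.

91 = 4*22 + 3
22 = 7*3 + 1
3 = 3*1 + 0  (stop)
So 91/22 = [4; 7, 3].

[4; 7, 3]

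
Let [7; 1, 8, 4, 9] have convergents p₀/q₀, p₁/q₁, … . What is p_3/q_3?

Using pₖ = aₖpₖ₋₁ + pₖ₋₂, qₖ = aₖqₖ₋₁ + qₖ₋₂ (with p₋₁=1, p₋₂=0, q₋₁=0, q₋₂=1):
  k=0: a=7, p=7, q=1
  k=1: a=1, p=8, q=1
  k=2: a=8, p=71, q=9
  k=3: a=4, p=292, q=37

292/37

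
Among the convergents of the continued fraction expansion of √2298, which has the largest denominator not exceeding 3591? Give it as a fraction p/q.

73584/1535

√2298 = [47; 1, 14, 1, 94, …] (period length 4).
Convergents:
  p_0/q_0 = 47/1
  p_1/q_1 = 48/1
  p_2/q_2 = 719/15
  p_3/q_3 = 767/16
  p_4/q_4 = 72817/1519
  p_5/q_5 = 73584/1535
  p_6/q_6 = 1102993/23009
q_5 = 1535 ≤ 3591 < 23009 = q_6, so the answer is 73584/1535.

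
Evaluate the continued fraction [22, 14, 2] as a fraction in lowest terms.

640/29

Using pₖ = aₖpₖ₋₁ + pₖ₋₂ and qₖ = aₖqₖ₋₁ + qₖ₋₂:
  k=0: a=22, p=22, q=1
  k=1: a=14, p=309, q=14
  k=2: a=2, p=640, q=29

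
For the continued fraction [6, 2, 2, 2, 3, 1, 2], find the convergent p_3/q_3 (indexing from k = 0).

77/12

Using pₖ = aₖpₖ₋₁ + pₖ₋₂, qₖ = aₖqₖ₋₁ + qₖ₋₂ (with p₋₁=1, p₋₂=0, q₋₁=0, q₋₂=1):
  k=0: a=6, p=6, q=1
  k=1: a=2, p=13, q=2
  k=2: a=2, p=32, q=5
  k=3: a=2, p=77, q=12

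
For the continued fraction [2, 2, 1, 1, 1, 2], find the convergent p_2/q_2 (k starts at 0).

7/3

Using pₖ = aₖpₖ₋₁ + pₖ₋₂, qₖ = aₖqₖ₋₁ + qₖ₋₂ (with p₋₁=1, p₋₂=0, q₋₁=0, q₋₂=1):
  k=0: a=2, p=2, q=1
  k=1: a=2, p=5, q=2
  k=2: a=1, p=7, q=3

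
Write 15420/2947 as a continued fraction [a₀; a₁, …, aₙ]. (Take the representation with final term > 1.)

[5; 4, 3, 3, 4, 3, 1, 3]

15420 = 5*2947 + 685
2947 = 4*685 + 207
685 = 3*207 + 64
207 = 3*64 + 15
64 = 4*15 + 4
15 = 3*4 + 3
4 = 1*3 + 1
3 = 3*1 + 0  (stop)
So 15420/2947 = [5; 4, 3, 3, 4, 3, 1, 3].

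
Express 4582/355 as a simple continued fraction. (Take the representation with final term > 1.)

4582 = 12×355 + 322
355 = 1×322 + 33
322 = 9×33 + 25
33 = 1×25 + 8
25 = 3×8 + 1
8 = 8×1 + 0  (stop)
So 4582/355 = [12; 1, 9, 1, 3, 8].

[12; 1, 9, 1, 3, 8]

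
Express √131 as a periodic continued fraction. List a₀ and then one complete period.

[11; 2, 4, 11, 4, 2, 22]

a₀ = ⌊√131⌋ = 11.
With m₀=0, d₀=1 and mₖ₊₁ = dₖaₖ − mₖ, dₖ₊₁ = (n − mₖ₊₁²)/dₖ, aₖ₊₁ = ⌊(a₀+mₖ₊₁)/dₖ₊₁⌋:
  k=1: m=11, d=10, a=2
  k=2: m=9, d=5, a=4
  k=3: m=11, d=2, a=11
  k=4: m=11, d=5, a=4
  k=5: m=9, d=10, a=2
  k=6: m=11, d=1, a=22
d=1 and a=2a₀=22 at k=6, so the next step gives (m, d) = (11, 10) again — its k=1 value — and the period has length 6.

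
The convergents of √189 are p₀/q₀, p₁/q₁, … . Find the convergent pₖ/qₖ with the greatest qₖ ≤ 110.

1471/107

√189 = [13; 1, 2, 1, 26, …] (period length 4).
Convergents:
  p_0/q_0 = 13/1
  p_1/q_1 = 14/1
  p_2/q_2 = 41/3
  p_3/q_3 = 55/4
  p_4/q_4 = 1471/107
  p_5/q_5 = 1526/111
q_4 = 107 ≤ 110 < 111 = q_5, so the answer is 1471/107.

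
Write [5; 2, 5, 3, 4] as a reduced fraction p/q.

Fold from the inside: start with 4/1.
  3 + 1/4 = 13/4
  5 + 4/13 = 69/13
  2 + 13/69 = 151/69
  5 + 69/151 = 824/151

824/151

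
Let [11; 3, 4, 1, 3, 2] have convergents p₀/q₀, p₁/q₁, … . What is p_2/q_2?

147/13

Using pₖ = aₖpₖ₋₁ + pₖ₋₂, qₖ = aₖqₖ₋₁ + qₖ₋₂ (with p₋₁=1, p₋₂=0, q₋₁=0, q₋₂=1):
  k=0: a=11, p=11, q=1
  k=1: a=3, p=34, q=3
  k=2: a=4, p=147, q=13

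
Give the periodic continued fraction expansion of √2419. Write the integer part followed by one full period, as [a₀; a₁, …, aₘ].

a₀ = ⌊√2419⌋ = 49.
With m₀=0, d₀=1 and mₖ₊₁ = dₖaₖ − mₖ, dₖ₊₁ = (n − mₖ₊₁²)/dₖ, aₖ₊₁ = ⌊(a₀+mₖ₊₁)/dₖ₊₁⌋:
  k=1: m=49, d=18, a=5
  k=2: m=41, d=41, a=2
  k=3: m=41, d=18, a=5
  k=4: m=49, d=1, a=98
d=1 and a=2a₀=98 at k=4, so the next step gives (m, d) = (49, 18) again — its k=1 value — and the period has length 4.

[49; 5, 2, 5, 98]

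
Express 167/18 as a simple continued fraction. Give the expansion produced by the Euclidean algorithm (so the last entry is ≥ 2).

[9; 3, 1, 1, 2]

167 = 9×18 + 5
18 = 3×5 + 3
5 = 1×3 + 2
3 = 1×2 + 1
2 = 2×1 + 0  (stop)
So 167/18 = [9; 3, 1, 1, 2].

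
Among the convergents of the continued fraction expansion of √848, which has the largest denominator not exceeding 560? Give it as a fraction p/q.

7979/274

√848 = [29; 8, 3, 3, 3, 8, 58, …] (period length 6).
Convergents:
  p_0/q_0 = 29/1
  p_1/q_1 = 233/8
  p_2/q_2 = 728/25
  p_3/q_3 = 2417/83
  p_4/q_4 = 7979/274
  p_5/q_5 = 66249/2275
q_4 = 274 ≤ 560 < 2275 = q_5, so the answer is 7979/274.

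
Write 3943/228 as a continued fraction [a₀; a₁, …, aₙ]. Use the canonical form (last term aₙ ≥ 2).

3943 = 17×228 + 67
228 = 3×67 + 27
67 = 2×27 + 13
27 = 2×13 + 1
13 = 13×1 + 0  (stop)
So 3943/228 = [17; 3, 2, 2, 13].

[17; 3, 2, 2, 13]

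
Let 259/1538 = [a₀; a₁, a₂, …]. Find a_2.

259 = 0·1538 + 259   →  a_0 = 0
1538 = 5·259 + 243   →  a_1 = 5
259 = 1·243 + 16   →  a_2 = 1

1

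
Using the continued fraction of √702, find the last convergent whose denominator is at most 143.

2782/105

√702 = [26; 2, 52, …] (period length 2).
Convergents:
  p_0/q_0 = 26/1
  p_1/q_1 = 53/2
  p_2/q_2 = 2782/105
  p_3/q_3 = 5617/212
q_2 = 105 ≤ 143 < 212 = q_3, so the answer is 2782/105.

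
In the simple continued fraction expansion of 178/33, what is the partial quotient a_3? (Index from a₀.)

178 = 5·33 + 13   →  a_0 = 5
33 = 2·13 + 7   →  a_1 = 2
13 = 1·7 + 6   →  a_2 = 1
7 = 1·6 + 1   →  a_3 = 1

1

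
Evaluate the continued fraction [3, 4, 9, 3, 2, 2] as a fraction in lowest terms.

2105/649

Using pₖ = aₖpₖ₋₁ + pₖ₋₂ and qₖ = aₖqₖ₋₁ + qₖ₋₂:
  k=0: a=3, p=3, q=1
  k=1: a=4, p=13, q=4
  k=2: a=9, p=120, q=37
  k=3: a=3, p=373, q=115
  k=4: a=2, p=866, q=267
  k=5: a=2, p=2105, q=649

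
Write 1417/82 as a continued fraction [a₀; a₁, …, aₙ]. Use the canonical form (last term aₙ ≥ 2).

1417 = 17×82 + 23
82 = 3×23 + 13
23 = 1×13 + 10
13 = 1×10 + 3
10 = 3×3 + 1
3 = 3×1 + 0  (stop)
So 1417/82 = [17; 3, 1, 1, 3, 3].

[17; 3, 1, 1, 3, 3]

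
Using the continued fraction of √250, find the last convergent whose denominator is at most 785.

√250 = [15; 1, 4, 3, 3, 4, 1, 30, …] (period length 7).
Convergents:
  p_0/q_0 = 15/1
  p_1/q_1 = 16/1
  p_2/q_2 = 79/5
  p_3/q_3 = 253/16
  p_4/q_4 = 838/53
  p_5/q_5 = 3605/228
  p_6/q_6 = 4443/281
  p_7/q_7 = 136895/8658
q_6 = 281 ≤ 785 < 8658 = q_7, so the answer is 4443/281.

4443/281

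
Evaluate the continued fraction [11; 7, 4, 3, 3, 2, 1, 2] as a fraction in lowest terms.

Using pₖ = aₖpₖ₋₁ + pₖ₋₂ and qₖ = aₖqₖ₋₁ + qₖ₋₂:
  k=0: a=11, p=11, q=1
  k=1: a=7, p=78, q=7
  k=2: a=4, p=323, q=29
  k=3: a=3, p=1047, q=94
  k=4: a=3, p=3464, q=311
  k=5: a=2, p=7975, q=716
  k=6: a=1, p=11439, q=1027
  k=7: a=2, p=30853, q=2770

30853/2770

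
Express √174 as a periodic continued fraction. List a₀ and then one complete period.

[13; 5, 4, 5, 26]

a₀ = ⌊√174⌋ = 13.
With m₀=0, d₀=1 and mₖ₊₁ = dₖaₖ − mₖ, dₖ₊₁ = (n − mₖ₊₁²)/dₖ, aₖ₊₁ = ⌊(a₀+mₖ₊₁)/dₖ₊₁⌋:
  k=1: m=13, d=5, a=5
  k=2: m=12, d=6, a=4
  k=3: m=12, d=5, a=5
  k=4: m=13, d=1, a=26
d=1 and a=2a₀=26 at k=4, so the next step gives (m, d) = (13, 5) again — its k=1 value — and the period has length 4.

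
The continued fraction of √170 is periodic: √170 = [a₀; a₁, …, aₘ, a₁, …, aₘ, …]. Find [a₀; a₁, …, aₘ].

a₀ = ⌊√170⌋ = 13.
With m₀=0, d₀=1 and mₖ₊₁ = dₖaₖ − mₖ, dₖ₊₁ = (n − mₖ₊₁²)/dₖ, aₖ₊₁ = ⌊(a₀+mₖ₊₁)/dₖ₊₁⌋:
  k=1: m=13, d=1, a=26
d=1 and a=2a₀=26 at k=1, so the next step gives (m, d) = (13, 1) again — its k=1 value — and the period has length 1.

[13; 26]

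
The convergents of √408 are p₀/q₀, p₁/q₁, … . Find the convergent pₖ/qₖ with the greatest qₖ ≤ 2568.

√408 = [20; 5, 40, …] (period length 2).
Convergents:
  p_0/q_0 = 20/1
  p_1/q_1 = 101/5
  p_2/q_2 = 4060/201
  p_3/q_3 = 20401/1010
  p_4/q_4 = 820100/40601
q_3 = 1010 ≤ 2568 < 40601 = q_4, so the answer is 20401/1010.

20401/1010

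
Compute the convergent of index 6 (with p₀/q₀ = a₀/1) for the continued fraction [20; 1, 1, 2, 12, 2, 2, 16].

Using pₖ = aₖpₖ₋₁ + pₖ₋₂, qₖ = aₖqₖ₋₁ + qₖ₋₂ (with p₋₁=1, p₋₂=0, q₋₁=0, q₋₂=1):
  k=0: a=20, p=20, q=1
  k=1: a=1, p=21, q=1
  k=2: a=1, p=41, q=2
  k=3: a=2, p=103, q=5
  k=4: a=12, p=1277, q=62
  k=5: a=2, p=2657, q=129
  k=6: a=2, p=6591, q=320

6591/320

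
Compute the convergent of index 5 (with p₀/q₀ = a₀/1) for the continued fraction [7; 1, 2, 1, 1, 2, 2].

Using pₖ = aₖpₖ₋₁ + pₖ₋₂, qₖ = aₖqₖ₋₁ + qₖ₋₂ (with p₋₁=1, p₋₂=0, q₋₁=0, q₋₂=1):
  k=0: a=7, p=7, q=1
  k=1: a=1, p=8, q=1
  k=2: a=2, p=23, q=3
  k=3: a=1, p=31, q=4
  k=4: a=1, p=54, q=7
  k=5: a=2, p=139, q=18

139/18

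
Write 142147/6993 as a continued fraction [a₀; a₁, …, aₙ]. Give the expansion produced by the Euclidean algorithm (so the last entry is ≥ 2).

[20; 3, 17, 3, 14, 3]

142147 = 20×6993 + 2287
6993 = 3×2287 + 132
2287 = 17×132 + 43
132 = 3×43 + 3
43 = 14×3 + 1
3 = 3×1 + 0  (stop)
So 142147/6993 = [20; 3, 17, 3, 14, 3].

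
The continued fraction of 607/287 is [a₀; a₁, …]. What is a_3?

2

607 = 2·287 + 33   →  a_0 = 2
287 = 8·33 + 23   →  a_1 = 8
33 = 1·23 + 10   →  a_2 = 1
23 = 2·10 + 3   →  a_3 = 2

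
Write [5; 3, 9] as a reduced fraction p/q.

Using pₖ = aₖpₖ₋₁ + pₖ₋₂ and qₖ = aₖqₖ₋₁ + qₖ₋₂:
  k=0: a=5, p=5, q=1
  k=1: a=3, p=16, q=3
  k=2: a=9, p=149, q=28

149/28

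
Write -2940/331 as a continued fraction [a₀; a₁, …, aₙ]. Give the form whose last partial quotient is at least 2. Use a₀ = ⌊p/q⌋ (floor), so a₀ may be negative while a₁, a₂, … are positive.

-2940 = -9·331 + 39
331 = 8·39 + 19
39 = 2·19 + 1
19 = 19·1 + 0  (stop)
So -2940/331 = [-9; 8, 2, 19].

[-9; 8, 2, 19]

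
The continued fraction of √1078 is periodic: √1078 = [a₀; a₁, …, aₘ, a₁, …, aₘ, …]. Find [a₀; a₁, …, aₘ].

[32; 1, 4, 1, 64]

a₀ = ⌊√1078⌋ = 32.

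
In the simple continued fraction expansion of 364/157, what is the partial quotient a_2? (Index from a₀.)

7

364 = 2·157 + 50   →  a_0 = 2
157 = 3·50 + 7   →  a_1 = 3
50 = 7·7 + 1   →  a_2 = 7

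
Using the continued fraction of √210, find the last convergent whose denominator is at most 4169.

√210 = [14; 2, 28, …] (period length 2).
Convergents:
  p_0/q_0 = 14/1
  p_1/q_1 = 29/2
  p_2/q_2 = 826/57
  p_3/q_3 = 1681/116
  p_4/q_4 = 47894/3305
  p_5/q_5 = 97469/6726
q_4 = 3305 ≤ 4169 < 6726 = q_5, so the answer is 47894/3305.

47894/3305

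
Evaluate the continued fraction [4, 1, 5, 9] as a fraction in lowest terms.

Using pₖ = aₖpₖ₋₁ + pₖ₋₂ and qₖ = aₖqₖ₋₁ + qₖ₋₂:
  k=0: a=4, p=4, q=1
  k=1: a=1, p=5, q=1
  k=2: a=5, p=29, q=6
  k=3: a=9, p=266, q=55

266/55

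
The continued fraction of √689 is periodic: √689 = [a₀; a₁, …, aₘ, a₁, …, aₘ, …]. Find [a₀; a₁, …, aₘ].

[26; 4, 52]

a₀ = ⌊√689⌋ = 26.
With m₀=0, d₀=1 and mₖ₊₁ = dₖaₖ − mₖ, dₖ₊₁ = (n − mₖ₊₁²)/dₖ, aₖ₊₁ = ⌊(a₀+mₖ₊₁)/dₖ₊₁⌋:
  k=1: m=26, d=13, a=4
  k=2: m=26, d=1, a=52
d=1 and a=2a₀=52 at k=2, so the next step gives (m, d) = (26, 13) again — its k=1 value — and the period has length 2.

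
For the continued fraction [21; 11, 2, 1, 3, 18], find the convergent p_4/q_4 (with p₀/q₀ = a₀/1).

2636/125

Using pₖ = aₖpₖ₋₁ + pₖ₋₂, qₖ = aₖqₖ₋₁ + qₖ₋₂ (with p₋₁=1, p₋₂=0, q₋₁=0, q₋₂=1):
  k=0: a=21, p=21, q=1
  k=1: a=11, p=232, q=11
  k=2: a=2, p=485, q=23
  k=3: a=1, p=717, q=34
  k=4: a=3, p=2636, q=125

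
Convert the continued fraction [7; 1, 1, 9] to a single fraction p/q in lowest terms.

143/19

Fold from the inside: start with 9/1.
  1 + 1/9 = 10/9
  1 + 9/10 = 19/10
  7 + 10/19 = 143/19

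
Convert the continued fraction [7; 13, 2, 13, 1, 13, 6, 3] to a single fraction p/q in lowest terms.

Using pₖ = aₖpₖ₋₁ + pₖ₋₂ and qₖ = aₖqₖ₋₁ + qₖ₋₂:
  k=0: a=7, p=7, q=1
  k=1: a=13, p=92, q=13
  k=2: a=2, p=191, q=27
  k=3: a=13, p=2575, q=364
  k=4: a=1, p=2766, q=391
  k=5: a=13, p=38533, q=5447
  k=6: a=6, p=233964, q=33073
  k=7: a=3, p=740425, q=104666

740425/104666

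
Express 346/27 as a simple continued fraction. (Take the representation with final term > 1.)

[12; 1, 4, 2, 2]

346 = 12×27 + 22
27 = 1×22 + 5
22 = 4×5 + 2
5 = 2×2 + 1
2 = 2×1 + 0  (stop)
So 346/27 = [12; 1, 4, 2, 2].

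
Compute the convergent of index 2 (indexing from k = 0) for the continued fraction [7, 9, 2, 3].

135/19

Using pₖ = aₖpₖ₋₁ + pₖ₋₂, qₖ = aₖqₖ₋₁ + qₖ₋₂ (with p₋₁=1, p₋₂=0, q₋₁=0, q₋₂=1):
  k=0: a=7, p=7, q=1
  k=1: a=9, p=64, q=9
  k=2: a=2, p=135, q=19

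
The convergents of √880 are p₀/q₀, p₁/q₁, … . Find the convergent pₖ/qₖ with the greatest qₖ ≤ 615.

√880 = [29; 1, 1, 1, 58, …] (period length 4).
Convergents:
  p_0/q_0 = 29/1
  p_1/q_1 = 30/1
  p_2/q_2 = 59/2
  p_3/q_3 = 89/3
  p_4/q_4 = 5221/176
  p_5/q_5 = 5310/179
  p_6/q_6 = 10531/355
  p_7/q_7 = 15841/534
  p_8/q_8 = 929309/31327
q_7 = 534 ≤ 615 < 31327 = q_8, so the answer is 15841/534.

15841/534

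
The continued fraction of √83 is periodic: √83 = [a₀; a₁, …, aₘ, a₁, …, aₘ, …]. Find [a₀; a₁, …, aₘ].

[9; 9, 18]

a₀ = ⌊√83⌋ = 9.
With m₀=0, d₀=1 and mₖ₊₁ = dₖaₖ − mₖ, dₖ₊₁ = (n − mₖ₊₁²)/dₖ, aₖ₊₁ = ⌊(a₀+mₖ₊₁)/dₖ₊₁⌋:
  k=1: m=9, d=2, a=9
  k=2: m=9, d=1, a=18
d=1 and a=2a₀=18 at k=2, so the next step gives (m, d) = (9, 2) again — its k=1 value — and the period has length 2.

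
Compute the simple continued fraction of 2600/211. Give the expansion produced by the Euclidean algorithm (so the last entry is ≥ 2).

2600 = 12×211 + 68
211 = 3×68 + 7
68 = 9×7 + 5
7 = 1×5 + 2
5 = 2×2 + 1
2 = 2×1 + 0  (stop)
So 2600/211 = [12; 3, 9, 1, 2, 2].

[12; 3, 9, 1, 2, 2]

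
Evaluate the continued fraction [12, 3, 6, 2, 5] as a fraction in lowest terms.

2759/224

Using pₖ = aₖpₖ₋₁ + pₖ₋₂ and qₖ = aₖqₖ₋₁ + qₖ₋₂:
  k=0: a=12, p=12, q=1
  k=1: a=3, p=37, q=3
  k=2: a=6, p=234, q=19
  k=3: a=2, p=505, q=41
  k=4: a=5, p=2759, q=224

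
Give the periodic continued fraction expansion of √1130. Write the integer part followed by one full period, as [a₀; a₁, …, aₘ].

a₀ = ⌊√1130⌋ = 33.
With m₀=0, d₀=1 and mₖ₊₁ = dₖaₖ − mₖ, dₖ₊₁ = (n − mₖ₊₁²)/dₖ, aₖ₊₁ = ⌊(a₀+mₖ₊₁)/dₖ₊₁⌋:
  k=1: m=33, d=41, a=1
  k=2: m=8, d=26, a=1
  k=3: m=18, d=31, a=1
  k=4: m=13, d=31, a=1
  k=5: m=18, d=26, a=1
  k=6: m=8, d=41, a=1
  k=7: m=33, d=1, a=66
d=1 and a=2a₀=66 at k=7, so the next step gives (m, d) = (33, 41) again — its k=1 value — and the period has length 7.

[33; 1, 1, 1, 1, 1, 1, 66]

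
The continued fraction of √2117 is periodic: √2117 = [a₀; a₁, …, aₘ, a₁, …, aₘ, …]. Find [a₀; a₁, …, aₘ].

a₀ = ⌊√2117⌋ = 46.
With m₀=0, d₀=1 and mₖ₊₁ = dₖaₖ − mₖ, dₖ₊₁ = (n − mₖ₊₁²)/dₖ, aₖ₊₁ = ⌊(a₀+mₖ₊₁)/dₖ₊₁⌋:
  k=1: m=46, d=1, a=92
d=1 and a=2a₀=92 at k=1, so the next step gives (m, d) = (46, 1) again — its k=1 value — and the period has length 1.

[46; 92]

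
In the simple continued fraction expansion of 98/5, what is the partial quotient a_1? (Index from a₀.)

98 = 19·5 + 3   →  a_0 = 19
5 = 1·3 + 2   →  a_1 = 1

1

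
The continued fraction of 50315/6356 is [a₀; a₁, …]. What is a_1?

50315 = 7·6356 + 5823   →  a_0 = 7
6356 = 1·5823 + 533   →  a_1 = 1

1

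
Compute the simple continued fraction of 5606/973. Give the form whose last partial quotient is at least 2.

5606 = 5*973 + 741
973 = 1*741 + 232
741 = 3*232 + 45
232 = 5*45 + 7
45 = 6*7 + 3
7 = 2*3 + 1
3 = 3*1 + 0  (stop)
So 5606/973 = [5; 1, 3, 5, 6, 2, 3].

[5; 1, 3, 5, 6, 2, 3]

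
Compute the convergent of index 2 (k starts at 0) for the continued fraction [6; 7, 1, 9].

Using pₖ = aₖpₖ₋₁ + pₖ₋₂, qₖ = aₖqₖ₋₁ + qₖ₋₂ (with p₋₁=1, p₋₂=0, q₋₁=0, q₋₂=1):
  k=0: a=6, p=6, q=1
  k=1: a=7, p=43, q=7
  k=2: a=1, p=49, q=8

49/8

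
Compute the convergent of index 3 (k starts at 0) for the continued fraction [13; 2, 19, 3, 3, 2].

Using pₖ = aₖpₖ₋₁ + pₖ₋₂, qₖ = aₖqₖ₋₁ + qₖ₋₂ (with p₋₁=1, p₋₂=0, q₋₁=0, q₋₂=1):
  k=0: a=13, p=13, q=1
  k=1: a=2, p=27, q=2
  k=2: a=19, p=526, q=39
  k=3: a=3, p=1605, q=119

1605/119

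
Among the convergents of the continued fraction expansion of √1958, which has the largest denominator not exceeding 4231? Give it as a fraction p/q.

√1958 = [44; 4, 88, …] (period length 2).
Convergents:
  p_0/q_0 = 44/1
  p_1/q_1 = 177/4
  p_2/q_2 = 15620/353
  p_3/q_3 = 62657/1416
  p_4/q_4 = 5529436/124961
q_3 = 1416 ≤ 4231 < 124961 = q_4, so the answer is 62657/1416.

62657/1416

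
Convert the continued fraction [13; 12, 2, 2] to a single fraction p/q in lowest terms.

Using pₖ = aₖpₖ₋₁ + pₖ₋₂ and qₖ = aₖqₖ₋₁ + qₖ₋₂:
  k=0: a=13, p=13, q=1
  k=1: a=12, p=157, q=12
  k=2: a=2, p=327, q=25
  k=3: a=2, p=811, q=62

811/62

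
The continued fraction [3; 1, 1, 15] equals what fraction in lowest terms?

109/31

Using pₖ = aₖpₖ₋₁ + pₖ₋₂ and qₖ = aₖqₖ₋₁ + qₖ₋₂:
  k=0: a=3, p=3, q=1
  k=1: a=1, p=4, q=1
  k=2: a=1, p=7, q=2
  k=3: a=15, p=109, q=31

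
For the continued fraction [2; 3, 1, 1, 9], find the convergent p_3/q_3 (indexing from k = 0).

16/7

Using pₖ = aₖpₖ₋₁ + pₖ₋₂, qₖ = aₖqₖ₋₁ + qₖ₋₂ (with p₋₁=1, p₋₂=0, q₋₁=0, q₋₂=1):
  k=0: a=2, p=2, q=1
  k=1: a=3, p=7, q=3
  k=2: a=1, p=9, q=4
  k=3: a=1, p=16, q=7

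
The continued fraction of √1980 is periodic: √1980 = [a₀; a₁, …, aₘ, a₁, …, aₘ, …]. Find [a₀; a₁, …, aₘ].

a₀ = ⌊√1980⌋ = 44.
With m₀=0, d₀=1 and mₖ₊₁ = dₖaₖ − mₖ, dₖ₊₁ = (n − mₖ₊₁²)/dₖ, aₖ₊₁ = ⌊(a₀+mₖ₊₁)/dₖ₊₁⌋:
  k=1: m=44, d=44, a=2
  k=2: m=44, d=1, a=88
d=1 and a=2a₀=88 at k=2, so the next step gives (m, d) = (44, 44) again — its k=1 value — and the period has length 2.

[44; 2, 88]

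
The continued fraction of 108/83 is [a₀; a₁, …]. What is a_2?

3

108 = 1·83 + 25   →  a_0 = 1
83 = 3·25 + 8   →  a_1 = 3
25 = 3·8 + 1   →  a_2 = 3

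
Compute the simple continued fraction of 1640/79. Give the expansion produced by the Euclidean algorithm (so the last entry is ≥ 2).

[20; 1, 3, 6, 3]

1640 = 20*79 + 60
79 = 1*60 + 19
60 = 3*19 + 3
19 = 6*3 + 1
3 = 3*1 + 0  (stop)
So 1640/79 = [20; 1, 3, 6, 3].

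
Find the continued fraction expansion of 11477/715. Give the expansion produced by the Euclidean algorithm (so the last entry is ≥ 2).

[16; 19, 3, 12]

11477 = 16×715 + 37
715 = 19×37 + 12
37 = 3×12 + 1
12 = 12×1 + 0  (stop)
So 11477/715 = [16; 19, 3, 12].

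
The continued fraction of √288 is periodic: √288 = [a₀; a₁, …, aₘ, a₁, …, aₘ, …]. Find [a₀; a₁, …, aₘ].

[16; 1, 32]

a₀ = ⌊√288⌋ = 16.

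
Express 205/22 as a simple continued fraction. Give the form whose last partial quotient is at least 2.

205 = 9×22 + 7
22 = 3×7 + 1
7 = 7×1 + 0  (stop)
So 205/22 = [9; 3, 7].

[9; 3, 7]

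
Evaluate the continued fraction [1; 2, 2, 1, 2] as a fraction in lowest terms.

Using pₖ = aₖpₖ₋₁ + pₖ₋₂ and qₖ = aₖqₖ₋₁ + qₖ₋₂:
  k=0: a=1, p=1, q=1
  k=1: a=2, p=3, q=2
  k=2: a=2, p=7, q=5
  k=3: a=1, p=10, q=7
  k=4: a=2, p=27, q=19

27/19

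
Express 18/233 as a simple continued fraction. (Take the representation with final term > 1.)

18 = 0*233 + 18
233 = 12*18 + 17
18 = 1*17 + 1
17 = 17*1 + 0  (stop)
So 18/233 = [0; 12, 1, 17].

[0; 12, 1, 17]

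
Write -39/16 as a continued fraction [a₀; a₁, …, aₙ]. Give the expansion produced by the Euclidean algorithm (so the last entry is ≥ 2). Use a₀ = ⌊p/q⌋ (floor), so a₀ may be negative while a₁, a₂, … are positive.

[-3; 1, 1, 3, 2]

-39 = -3×16 + 9
16 = 1×9 + 7
9 = 1×7 + 2
7 = 3×2 + 1
2 = 2×1 + 0  (stop)
So -39/16 = [-3; 1, 1, 3, 2].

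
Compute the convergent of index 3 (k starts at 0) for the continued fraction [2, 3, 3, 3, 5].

Using pₖ = aₖpₖ₋₁ + pₖ₋₂, qₖ = aₖqₖ₋₁ + qₖ₋₂ (with p₋₁=1, p₋₂=0, q₋₁=0, q₋₂=1):
  k=0: a=2, p=2, q=1
  k=1: a=3, p=7, q=3
  k=2: a=3, p=23, q=10
  k=3: a=3, p=76, q=33

76/33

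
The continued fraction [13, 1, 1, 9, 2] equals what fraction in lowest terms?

541/40

Fold from the inside: start with 2/1.
  9 + 1/2 = 19/2
  1 + 2/19 = 21/19
  1 + 19/21 = 40/21
  13 + 21/40 = 541/40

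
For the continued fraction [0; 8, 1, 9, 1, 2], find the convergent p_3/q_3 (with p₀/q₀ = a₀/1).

10/89

Using pₖ = aₖpₖ₋₁ + pₖ₋₂, qₖ = aₖqₖ₋₁ + qₖ₋₂ (with p₋₁=1, p₋₂=0, q₋₁=0, q₋₂=1):
  k=0: a=0, p=0, q=1
  k=1: a=8, p=1, q=8
  k=2: a=1, p=1, q=9
  k=3: a=9, p=10, q=89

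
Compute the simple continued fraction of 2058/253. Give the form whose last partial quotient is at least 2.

[8; 7, 2, 3, 1, 3]

2058 = 8×253 + 34
253 = 7×34 + 15
34 = 2×15 + 4
15 = 3×4 + 3
4 = 1×3 + 1
3 = 3×1 + 0  (stop)
So 2058/253 = [8; 7, 2, 3, 1, 3].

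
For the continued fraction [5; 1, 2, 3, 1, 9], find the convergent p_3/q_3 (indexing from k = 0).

57/10

Using pₖ = aₖpₖ₋₁ + pₖ₋₂, qₖ = aₖqₖ₋₁ + qₖ₋₂ (with p₋₁=1, p₋₂=0, q₋₁=0, q₋₂=1):
  k=0: a=5, p=5, q=1
  k=1: a=1, p=6, q=1
  k=2: a=2, p=17, q=3
  k=3: a=3, p=57, q=10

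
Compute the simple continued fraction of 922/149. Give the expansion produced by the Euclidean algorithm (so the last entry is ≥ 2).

922 = 6×149 + 28
149 = 5×28 + 9
28 = 3×9 + 1
9 = 9×1 + 0  (stop)
So 922/149 = [6; 5, 3, 9].

[6; 5, 3, 9]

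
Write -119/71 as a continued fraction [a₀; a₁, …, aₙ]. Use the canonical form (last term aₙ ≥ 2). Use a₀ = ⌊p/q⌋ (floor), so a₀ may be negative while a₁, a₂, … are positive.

-119 = -2×71 + 23
71 = 3×23 + 2
23 = 11×2 + 1
2 = 2×1 + 0  (stop)
So -119/71 = [-2; 3, 11, 2].

[-2; 3, 11, 2]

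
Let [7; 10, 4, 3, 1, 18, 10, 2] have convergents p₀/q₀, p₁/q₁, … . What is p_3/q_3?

944/133

Using pₖ = aₖpₖ₋₁ + pₖ₋₂, qₖ = aₖqₖ₋₁ + qₖ₋₂ (with p₋₁=1, p₋₂=0, q₋₁=0, q₋₂=1):
  k=0: a=7, p=7, q=1
  k=1: a=10, p=71, q=10
  k=2: a=4, p=291, q=41
  k=3: a=3, p=944, q=133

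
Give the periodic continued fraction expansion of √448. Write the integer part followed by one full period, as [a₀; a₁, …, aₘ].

a₀ = ⌊√448⌋ = 21.

[21; 6, 42]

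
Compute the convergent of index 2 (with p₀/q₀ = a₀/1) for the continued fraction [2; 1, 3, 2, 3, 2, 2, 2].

11/4

Using pₖ = aₖpₖ₋₁ + pₖ₋₂, qₖ = aₖqₖ₋₁ + qₖ₋₂ (with p₋₁=1, p₋₂=0, q₋₁=0, q₋₂=1):
  k=0: a=2, p=2, q=1
  k=1: a=1, p=3, q=1
  k=2: a=3, p=11, q=4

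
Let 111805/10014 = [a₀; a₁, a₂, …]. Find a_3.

111805 = 11·10014 + 1651   →  a_0 = 11
10014 = 6·1651 + 108   →  a_1 = 6
1651 = 15·108 + 31   →  a_2 = 15
108 = 3·31 + 15   →  a_3 = 3

3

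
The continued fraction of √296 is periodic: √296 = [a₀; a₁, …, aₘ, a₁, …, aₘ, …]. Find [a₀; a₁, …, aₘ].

[17; 4, 1, 7, 1, 4, 34]

a₀ = ⌊√296⌋ = 17.
With m₀=0, d₀=1 and mₖ₊₁ = dₖaₖ − mₖ, dₖ₊₁ = (n − mₖ₊₁²)/dₖ, aₖ₊₁ = ⌊(a₀+mₖ₊₁)/dₖ₊₁⌋:
  k=1: m=17, d=7, a=4
  k=2: m=11, d=25, a=1
  k=3: m=14, d=4, a=7
  k=4: m=14, d=25, a=1
  k=5: m=11, d=7, a=4
  k=6: m=17, d=1, a=34
d=1 and a=2a₀=34 at k=6, so the next step gives (m, d) = (17, 7) again — its k=1 value — and the period has length 6.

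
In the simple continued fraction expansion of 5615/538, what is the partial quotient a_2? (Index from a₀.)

5615 = 10·538 + 235   →  a_0 = 10
538 = 2·235 + 68   →  a_1 = 2
235 = 3·68 + 31   →  a_2 = 3

3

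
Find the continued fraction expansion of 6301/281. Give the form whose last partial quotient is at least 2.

6301 = 22·281 + 119
281 = 2·119 + 43
119 = 2·43 + 33
43 = 1·33 + 10
33 = 3·10 + 3
10 = 3·3 + 1
3 = 3·1 + 0  (stop)
So 6301/281 = [22; 2, 2, 1, 3, 3, 3].

[22; 2, 2, 1, 3, 3, 3]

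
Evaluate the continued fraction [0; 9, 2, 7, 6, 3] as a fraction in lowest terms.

291/2755

Fold from the inside: start with 3/1.
  6 + 1/3 = 19/3
  7 + 3/19 = 136/19
  2 + 19/136 = 291/136
  9 + 136/291 = 2755/291
  0 + 291/2755 = 291/2755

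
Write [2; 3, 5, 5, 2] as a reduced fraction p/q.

421/182

Fold from the inside: start with 2/1.
  5 + 1/2 = 11/2
  5 + 2/11 = 57/11
  3 + 11/57 = 182/57
  2 + 57/182 = 421/182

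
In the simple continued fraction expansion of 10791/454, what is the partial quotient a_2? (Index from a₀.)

3

10791 = 23·454 + 349   →  a_0 = 23
454 = 1·349 + 105   →  a_1 = 1
349 = 3·105 + 34   →  a_2 = 3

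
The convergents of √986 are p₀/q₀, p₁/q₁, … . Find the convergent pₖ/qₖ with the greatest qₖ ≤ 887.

√986 = [31; 2, 2, 62, …] (period length 3).
Convergents:
  p_0/q_0 = 31/1
  p_1/q_1 = 63/2
  p_2/q_2 = 157/5
  p_3/q_3 = 9797/312
  p_4/q_4 = 19751/629
  p_5/q_5 = 49299/1570
q_4 = 629 ≤ 887 < 1570 = q_5, so the answer is 19751/629.

19751/629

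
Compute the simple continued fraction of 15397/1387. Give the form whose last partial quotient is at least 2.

15397 = 11×1387 + 140
1387 = 9×140 + 127
140 = 1×127 + 13
127 = 9×13 + 10
13 = 1×10 + 3
10 = 3×3 + 1
3 = 3×1 + 0  (stop)
So 15397/1387 = [11; 9, 1, 9, 1, 3, 3].

[11; 9, 1, 9, 1, 3, 3]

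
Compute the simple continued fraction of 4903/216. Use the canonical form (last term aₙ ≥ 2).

4903 = 22×216 + 151
216 = 1×151 + 65
151 = 2×65 + 21
65 = 3×21 + 2
21 = 10×2 + 1
2 = 2×1 + 0  (stop)
So 4903/216 = [22; 1, 2, 3, 10, 2].

[22; 1, 2, 3, 10, 2]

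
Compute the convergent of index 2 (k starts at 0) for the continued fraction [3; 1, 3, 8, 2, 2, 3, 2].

15/4

Using pₖ = aₖpₖ₋₁ + pₖ₋₂, qₖ = aₖqₖ₋₁ + qₖ₋₂ (with p₋₁=1, p₋₂=0, q₋₁=0, q₋₂=1):
  k=0: a=3, p=3, q=1
  k=1: a=1, p=4, q=1
  k=2: a=3, p=15, q=4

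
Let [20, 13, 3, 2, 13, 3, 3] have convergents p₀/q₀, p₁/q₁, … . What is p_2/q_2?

Using pₖ = aₖpₖ₋₁ + pₖ₋₂, qₖ = aₖqₖ₋₁ + qₖ₋₂ (with p₋₁=1, p₋₂=0, q₋₁=0, q₋₂=1):
  k=0: a=20, p=20, q=1
  k=1: a=13, p=261, q=13
  k=2: a=3, p=803, q=40

803/40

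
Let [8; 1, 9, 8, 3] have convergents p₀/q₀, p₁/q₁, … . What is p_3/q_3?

721/81

Using pₖ = aₖpₖ₋₁ + pₖ₋₂, qₖ = aₖqₖ₋₁ + qₖ₋₂ (with p₋₁=1, p₋₂=0, q₋₁=0, q₋₂=1):
  k=0: a=8, p=8, q=1
  k=1: a=1, p=9, q=1
  k=2: a=9, p=89, q=10
  k=3: a=8, p=721, q=81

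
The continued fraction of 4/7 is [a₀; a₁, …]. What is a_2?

4 = 0·7 + 4   →  a_0 = 0
7 = 1·4 + 3   →  a_1 = 1
4 = 1·3 + 1   →  a_2 = 1

1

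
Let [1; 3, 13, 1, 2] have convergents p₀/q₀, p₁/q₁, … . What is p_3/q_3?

57/43

Using pₖ = aₖpₖ₋₁ + pₖ₋₂, qₖ = aₖqₖ₋₁ + qₖ₋₂ (with p₋₁=1, p₋₂=0, q₋₁=0, q₋₂=1):
  k=0: a=1, p=1, q=1
  k=1: a=3, p=4, q=3
  k=2: a=13, p=53, q=40
  k=3: a=1, p=57, q=43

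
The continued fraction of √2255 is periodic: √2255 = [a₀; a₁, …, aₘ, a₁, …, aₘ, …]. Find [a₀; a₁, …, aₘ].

a₀ = ⌊√2255⌋ = 47.
With m₀=0, d₀=1 and mₖ₊₁ = dₖaₖ − mₖ, dₖ₊₁ = (n − mₖ₊₁²)/dₖ, aₖ₊₁ = ⌊(a₀+mₖ₊₁)/dₖ₊₁⌋:
  k=1: m=47, d=46, a=2
  k=2: m=45, d=5, a=18
  k=3: m=45, d=46, a=2
  k=4: m=47, d=1, a=94
d=1 and a=2a₀=94 at k=4, so the next step gives (m, d) = (47, 46) again — its k=1 value — and the period has length 4.

[47; 2, 18, 2, 94]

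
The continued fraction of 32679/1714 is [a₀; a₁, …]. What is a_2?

32679 = 19·1714 + 113   →  a_0 = 19
1714 = 15·113 + 19   →  a_1 = 15
113 = 5·19 + 18   →  a_2 = 5

5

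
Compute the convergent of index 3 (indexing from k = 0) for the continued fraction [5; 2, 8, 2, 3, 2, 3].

Using pₖ = aₖpₖ₋₁ + pₖ₋₂, qₖ = aₖqₖ₋₁ + qₖ₋₂ (with p₋₁=1, p₋₂=0, q₋₁=0, q₋₂=1):
  k=0: a=5, p=5, q=1
  k=1: a=2, p=11, q=2
  k=2: a=8, p=93, q=17
  k=3: a=2, p=197, q=36

197/36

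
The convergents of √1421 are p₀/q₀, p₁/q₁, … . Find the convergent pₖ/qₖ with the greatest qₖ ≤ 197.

√1421 = [37; 1, 2, 3, 2, 3, 2, 1, 74, …] (period length 8).
Convergents:
  p_0/q_0 = 37/1
  p_1/q_1 = 38/1
  p_2/q_2 = 113/3
  p_3/q_3 = 377/10
  p_4/q_4 = 867/23
  p_5/q_5 = 2978/79
  p_6/q_6 = 6823/181
  p_7/q_7 = 9801/260
q_6 = 181 ≤ 197 < 260 = q_7, so the answer is 6823/181.

6823/181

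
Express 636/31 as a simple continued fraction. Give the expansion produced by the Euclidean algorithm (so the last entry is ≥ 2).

[20; 1, 1, 15]

636 = 20*31 + 16
31 = 1*16 + 15
16 = 1*15 + 1
15 = 15*1 + 0  (stop)
So 636/31 = [20; 1, 1, 15].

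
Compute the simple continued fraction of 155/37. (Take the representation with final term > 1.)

155 = 4*37 + 7
37 = 5*7 + 2
7 = 3*2 + 1
2 = 2*1 + 0  (stop)
So 155/37 = [4; 5, 3, 2].

[4; 5, 3, 2]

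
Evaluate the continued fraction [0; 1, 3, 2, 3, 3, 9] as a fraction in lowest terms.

735/949

Using pₖ = aₖpₖ₋₁ + pₖ₋₂ and qₖ = aₖqₖ₋₁ + qₖ₋₂:
  k=0: a=0, p=0, q=1
  k=1: a=1, p=1, q=1
  k=2: a=3, p=3, q=4
  k=3: a=2, p=7, q=9
  k=4: a=3, p=24, q=31
  k=5: a=3, p=79, q=102
  k=6: a=9, p=735, q=949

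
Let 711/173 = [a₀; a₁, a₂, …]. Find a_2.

9

711 = 4·173 + 19   →  a_0 = 4
173 = 9·19 + 2   →  a_1 = 9
19 = 9·2 + 1   →  a_2 = 9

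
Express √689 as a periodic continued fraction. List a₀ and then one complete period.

[26; 4, 52]

a₀ = ⌊√689⌋ = 26.
With m₀=0, d₀=1 and mₖ₊₁ = dₖaₖ − mₖ, dₖ₊₁ = (n − mₖ₊₁²)/dₖ, aₖ₊₁ = ⌊(a₀+mₖ₊₁)/dₖ₊₁⌋:
  k=1: m=26, d=13, a=4
  k=2: m=26, d=1, a=52
d=1 and a=2a₀=52 at k=2, so the next step gives (m, d) = (26, 13) again — its k=1 value — and the period has length 2.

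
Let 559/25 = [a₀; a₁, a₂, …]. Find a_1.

2

559 = 22·25 + 9   →  a_0 = 22
25 = 2·9 + 7   →  a_1 = 2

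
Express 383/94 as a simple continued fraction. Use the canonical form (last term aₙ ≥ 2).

383 = 4·94 + 7
94 = 13·7 + 3
7 = 2·3 + 1
3 = 3·1 + 0  (stop)
So 383/94 = [4; 13, 2, 3].

[4; 13, 2, 3]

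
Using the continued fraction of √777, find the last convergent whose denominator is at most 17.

√777 = [27; 1, 6, 1, 54, …] (period length 4).
Convergents:
  p_0/q_0 = 27/1
  p_1/q_1 = 28/1
  p_2/q_2 = 195/7
  p_3/q_3 = 223/8
  p_4/q_4 = 12237/439
q_3 = 8 ≤ 17 < 439 = q_4, so the answer is 223/8.

223/8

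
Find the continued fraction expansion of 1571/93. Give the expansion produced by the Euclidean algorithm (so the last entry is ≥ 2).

1571 = 16*93 + 83
93 = 1*83 + 10
83 = 8*10 + 3
10 = 3*3 + 1
3 = 3*1 + 0  (stop)
So 1571/93 = [16; 1, 8, 3, 3].

[16; 1, 8, 3, 3]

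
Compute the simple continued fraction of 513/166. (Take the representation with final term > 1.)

[3; 11, 15]

513 = 3·166 + 15
166 = 11·15 + 1
15 = 15·1 + 0  (stop)
So 513/166 = [3; 11, 15].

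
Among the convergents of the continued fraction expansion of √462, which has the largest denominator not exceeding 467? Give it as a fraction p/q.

3697/172

√462 = [21; 2, 42, …] (period length 2).
Convergents:
  p_0/q_0 = 21/1
  p_1/q_1 = 43/2
  p_2/q_2 = 1827/85
  p_3/q_3 = 3697/172
  p_4/q_4 = 157101/7309
q_3 = 172 ≤ 467 < 7309 = q_4, so the answer is 3697/172.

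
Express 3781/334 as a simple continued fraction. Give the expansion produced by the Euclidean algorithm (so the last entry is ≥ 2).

3781 = 11*334 + 107
334 = 3*107 + 13
107 = 8*13 + 3
13 = 4*3 + 1
3 = 3*1 + 0  (stop)
So 3781/334 = [11; 3, 8, 4, 3].

[11; 3, 8, 4, 3]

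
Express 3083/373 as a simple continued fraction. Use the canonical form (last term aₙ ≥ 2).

[8; 3, 1, 3, 3, 3, 2]

3083 = 8·373 + 99
373 = 3·99 + 76
99 = 1·76 + 23
76 = 3·23 + 7
23 = 3·7 + 2
7 = 3·2 + 1
2 = 2·1 + 0  (stop)
So 3083/373 = [8; 3, 1, 3, 3, 3, 2].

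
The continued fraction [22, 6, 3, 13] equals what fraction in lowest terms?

5606/253

Fold from the inside: start with 13/1.
  3 + 1/13 = 40/13
  6 + 13/40 = 253/40
  22 + 40/253 = 5606/253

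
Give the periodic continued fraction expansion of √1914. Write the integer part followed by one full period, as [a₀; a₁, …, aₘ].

[43; 1, 2, 1, 86]

a₀ = ⌊√1914⌋ = 43.
With m₀=0, d₀=1 and mₖ₊₁ = dₖaₖ − mₖ, dₖ₊₁ = (n − mₖ₊₁²)/dₖ, aₖ₊₁ = ⌊(a₀+mₖ₊₁)/dₖ₊₁⌋:
  k=1: m=43, d=65, a=1
  k=2: m=22, d=22, a=2
  k=3: m=22, d=65, a=1
  k=4: m=43, d=1, a=86
d=1 and a=2a₀=86 at k=4, so the next step gives (m, d) = (43, 65) again — its k=1 value — and the period has length 4.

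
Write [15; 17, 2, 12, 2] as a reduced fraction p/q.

13687/909

Fold from the inside: start with 2/1.
  12 + 1/2 = 25/2
  2 + 2/25 = 52/25
  17 + 25/52 = 909/52
  15 + 52/909 = 13687/909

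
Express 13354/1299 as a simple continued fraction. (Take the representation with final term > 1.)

13354 = 10·1299 + 364
1299 = 3·364 + 207
364 = 1·207 + 157
207 = 1·157 + 50
157 = 3·50 + 7
50 = 7·7 + 1
7 = 7·1 + 0  (stop)
So 13354/1299 = [10; 3, 1, 1, 3, 7, 7].

[10; 3, 1, 1, 3, 7, 7]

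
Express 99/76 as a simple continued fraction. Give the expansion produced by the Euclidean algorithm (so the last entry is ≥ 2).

[1; 3, 3, 3, 2]

99 = 1·76 + 23
76 = 3·23 + 7
23 = 3·7 + 2
7 = 3·2 + 1
2 = 2·1 + 0  (stop)
So 99/76 = [1; 3, 3, 3, 2].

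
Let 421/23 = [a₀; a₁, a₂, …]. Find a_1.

421 = 18·23 + 7   →  a_0 = 18
23 = 3·7 + 2   →  a_1 = 3

3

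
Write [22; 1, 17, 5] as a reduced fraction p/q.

2088/91

Fold from the inside: start with 5/1.
  17 + 1/5 = 86/5
  1 + 5/86 = 91/86
  22 + 86/91 = 2088/91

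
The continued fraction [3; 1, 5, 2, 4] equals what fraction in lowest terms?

Using pₖ = aₖpₖ₋₁ + pₖ₋₂ and qₖ = aₖqₖ₋₁ + qₖ₋₂:
  k=0: a=3, p=3, q=1
  k=1: a=1, p=4, q=1
  k=2: a=5, p=23, q=6
  k=3: a=2, p=50, q=13
  k=4: a=4, p=223, q=58

223/58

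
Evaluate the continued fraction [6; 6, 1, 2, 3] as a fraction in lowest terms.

412/67

Fold from the inside: start with 3/1.
  2 + 1/3 = 7/3
  1 + 3/7 = 10/7
  6 + 7/10 = 67/10
  6 + 10/67 = 412/67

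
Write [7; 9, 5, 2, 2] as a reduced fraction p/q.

1763/248

Fold from the inside: start with 2/1.
  2 + 1/2 = 5/2
  5 + 2/5 = 27/5
  9 + 5/27 = 248/27
  7 + 27/248 = 1763/248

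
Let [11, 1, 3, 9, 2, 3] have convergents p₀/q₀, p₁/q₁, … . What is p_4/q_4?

917/78

Using pₖ = aₖpₖ₋₁ + pₖ₋₂, qₖ = aₖqₖ₋₁ + qₖ₋₂ (with p₋₁=1, p₋₂=0, q₋₁=0, q₋₂=1):
  k=0: a=11, p=11, q=1
  k=1: a=1, p=12, q=1
  k=2: a=3, p=47, q=4
  k=3: a=9, p=435, q=37
  k=4: a=2, p=917, q=78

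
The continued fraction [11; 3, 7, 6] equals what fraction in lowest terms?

Fold from the inside: start with 6/1.
  7 + 1/6 = 43/6
  3 + 6/43 = 135/43
  11 + 43/135 = 1528/135

1528/135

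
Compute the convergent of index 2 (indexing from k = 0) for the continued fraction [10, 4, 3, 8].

133/13

Using pₖ = aₖpₖ₋₁ + pₖ₋₂, qₖ = aₖqₖ₋₁ + qₖ₋₂ (with p₋₁=1, p₋₂=0, q₋₁=0, q₋₂=1):
  k=0: a=10, p=10, q=1
  k=1: a=4, p=41, q=4
  k=2: a=3, p=133, q=13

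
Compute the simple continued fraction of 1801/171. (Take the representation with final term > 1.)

1801 = 10*171 + 91
171 = 1*91 + 80
91 = 1*80 + 11
80 = 7*11 + 3
11 = 3*3 + 2
3 = 1*2 + 1
2 = 2*1 + 0  (stop)
So 1801/171 = [10; 1, 1, 7, 3, 1, 2].

[10; 1, 1, 7, 3, 1, 2]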